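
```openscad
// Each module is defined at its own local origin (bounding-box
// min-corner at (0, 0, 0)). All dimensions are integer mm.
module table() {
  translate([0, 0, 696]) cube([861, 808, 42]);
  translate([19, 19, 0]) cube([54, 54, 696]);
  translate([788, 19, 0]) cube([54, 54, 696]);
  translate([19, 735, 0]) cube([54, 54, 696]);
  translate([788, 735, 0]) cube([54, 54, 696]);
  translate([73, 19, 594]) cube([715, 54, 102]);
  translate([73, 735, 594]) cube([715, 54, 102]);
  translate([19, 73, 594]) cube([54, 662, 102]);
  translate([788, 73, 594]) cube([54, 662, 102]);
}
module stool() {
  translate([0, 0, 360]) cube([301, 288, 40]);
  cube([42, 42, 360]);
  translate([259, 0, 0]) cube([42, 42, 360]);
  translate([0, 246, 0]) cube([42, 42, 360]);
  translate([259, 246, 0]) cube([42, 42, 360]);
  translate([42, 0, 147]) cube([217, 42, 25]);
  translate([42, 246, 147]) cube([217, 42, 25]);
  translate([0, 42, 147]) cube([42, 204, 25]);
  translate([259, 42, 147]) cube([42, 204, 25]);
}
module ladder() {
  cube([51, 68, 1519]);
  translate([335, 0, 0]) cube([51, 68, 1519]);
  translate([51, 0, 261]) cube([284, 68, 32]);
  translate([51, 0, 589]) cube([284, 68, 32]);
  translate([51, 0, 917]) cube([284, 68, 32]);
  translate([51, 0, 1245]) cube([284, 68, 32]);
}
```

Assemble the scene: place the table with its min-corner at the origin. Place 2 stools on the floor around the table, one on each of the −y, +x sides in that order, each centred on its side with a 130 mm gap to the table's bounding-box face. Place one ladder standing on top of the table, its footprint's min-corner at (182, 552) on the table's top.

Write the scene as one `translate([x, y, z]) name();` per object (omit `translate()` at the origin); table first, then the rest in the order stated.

table();
translate([280, -418, 0]) stool();
translate([991, 260, 0]) stool();
translate([182, 552, 738]) ladder();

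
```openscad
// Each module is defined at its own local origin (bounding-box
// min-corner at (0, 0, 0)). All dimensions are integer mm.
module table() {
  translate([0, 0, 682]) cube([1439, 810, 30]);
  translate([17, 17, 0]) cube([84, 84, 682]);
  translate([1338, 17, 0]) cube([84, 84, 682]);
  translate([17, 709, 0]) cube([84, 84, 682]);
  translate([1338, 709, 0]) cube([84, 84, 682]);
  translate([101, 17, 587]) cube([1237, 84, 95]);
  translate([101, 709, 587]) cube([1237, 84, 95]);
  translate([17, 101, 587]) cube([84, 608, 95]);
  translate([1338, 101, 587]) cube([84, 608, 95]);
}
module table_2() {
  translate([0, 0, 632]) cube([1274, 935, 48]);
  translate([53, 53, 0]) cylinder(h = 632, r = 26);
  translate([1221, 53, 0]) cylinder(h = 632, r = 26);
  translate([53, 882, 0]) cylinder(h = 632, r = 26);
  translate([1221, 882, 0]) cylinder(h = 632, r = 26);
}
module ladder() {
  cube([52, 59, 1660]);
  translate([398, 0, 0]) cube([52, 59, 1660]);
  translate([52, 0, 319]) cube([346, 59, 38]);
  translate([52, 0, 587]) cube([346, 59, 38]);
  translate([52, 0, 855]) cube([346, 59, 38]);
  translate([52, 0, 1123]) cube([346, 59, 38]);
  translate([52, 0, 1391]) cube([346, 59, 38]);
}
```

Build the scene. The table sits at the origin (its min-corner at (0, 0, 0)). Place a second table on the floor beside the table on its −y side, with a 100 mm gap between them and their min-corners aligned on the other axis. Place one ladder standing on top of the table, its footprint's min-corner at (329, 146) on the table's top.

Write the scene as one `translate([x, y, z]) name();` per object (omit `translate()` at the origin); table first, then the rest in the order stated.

table();
translate([0, -1035, 0]) table_2();
translate([329, 146, 712]) ladder();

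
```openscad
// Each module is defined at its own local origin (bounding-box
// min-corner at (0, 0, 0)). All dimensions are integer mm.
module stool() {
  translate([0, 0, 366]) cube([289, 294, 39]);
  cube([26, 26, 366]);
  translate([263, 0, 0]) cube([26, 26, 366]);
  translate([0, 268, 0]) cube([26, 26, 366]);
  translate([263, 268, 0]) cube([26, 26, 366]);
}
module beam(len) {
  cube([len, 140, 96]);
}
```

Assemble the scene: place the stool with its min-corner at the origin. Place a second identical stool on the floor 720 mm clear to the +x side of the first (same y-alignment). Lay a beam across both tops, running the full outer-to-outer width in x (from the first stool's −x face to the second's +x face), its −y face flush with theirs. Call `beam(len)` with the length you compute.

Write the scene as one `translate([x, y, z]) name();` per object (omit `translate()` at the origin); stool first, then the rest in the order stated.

stool();
translate([1009, 0, 0]) stool();
translate([0, 0, 405]) beam(1298);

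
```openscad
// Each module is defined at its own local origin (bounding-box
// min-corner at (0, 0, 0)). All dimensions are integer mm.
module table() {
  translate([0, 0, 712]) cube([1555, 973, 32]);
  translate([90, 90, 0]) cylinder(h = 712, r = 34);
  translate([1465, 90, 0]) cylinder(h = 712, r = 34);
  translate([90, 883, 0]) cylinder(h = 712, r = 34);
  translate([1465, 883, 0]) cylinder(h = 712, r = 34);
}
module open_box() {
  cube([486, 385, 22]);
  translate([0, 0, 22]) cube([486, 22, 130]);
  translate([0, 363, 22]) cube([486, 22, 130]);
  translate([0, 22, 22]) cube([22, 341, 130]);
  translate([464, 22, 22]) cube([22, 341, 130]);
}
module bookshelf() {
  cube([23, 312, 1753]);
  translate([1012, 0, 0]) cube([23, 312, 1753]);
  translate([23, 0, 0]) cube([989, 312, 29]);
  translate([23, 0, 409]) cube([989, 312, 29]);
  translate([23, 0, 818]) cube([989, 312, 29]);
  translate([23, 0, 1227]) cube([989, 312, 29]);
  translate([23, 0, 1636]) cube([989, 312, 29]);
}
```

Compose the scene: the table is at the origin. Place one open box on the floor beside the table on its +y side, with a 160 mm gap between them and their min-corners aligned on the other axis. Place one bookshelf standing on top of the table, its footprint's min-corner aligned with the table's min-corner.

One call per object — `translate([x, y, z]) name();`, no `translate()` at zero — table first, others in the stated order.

table();
translate([0, 1133, 0]) open_box();
translate([0, 0, 744]) bookshelf();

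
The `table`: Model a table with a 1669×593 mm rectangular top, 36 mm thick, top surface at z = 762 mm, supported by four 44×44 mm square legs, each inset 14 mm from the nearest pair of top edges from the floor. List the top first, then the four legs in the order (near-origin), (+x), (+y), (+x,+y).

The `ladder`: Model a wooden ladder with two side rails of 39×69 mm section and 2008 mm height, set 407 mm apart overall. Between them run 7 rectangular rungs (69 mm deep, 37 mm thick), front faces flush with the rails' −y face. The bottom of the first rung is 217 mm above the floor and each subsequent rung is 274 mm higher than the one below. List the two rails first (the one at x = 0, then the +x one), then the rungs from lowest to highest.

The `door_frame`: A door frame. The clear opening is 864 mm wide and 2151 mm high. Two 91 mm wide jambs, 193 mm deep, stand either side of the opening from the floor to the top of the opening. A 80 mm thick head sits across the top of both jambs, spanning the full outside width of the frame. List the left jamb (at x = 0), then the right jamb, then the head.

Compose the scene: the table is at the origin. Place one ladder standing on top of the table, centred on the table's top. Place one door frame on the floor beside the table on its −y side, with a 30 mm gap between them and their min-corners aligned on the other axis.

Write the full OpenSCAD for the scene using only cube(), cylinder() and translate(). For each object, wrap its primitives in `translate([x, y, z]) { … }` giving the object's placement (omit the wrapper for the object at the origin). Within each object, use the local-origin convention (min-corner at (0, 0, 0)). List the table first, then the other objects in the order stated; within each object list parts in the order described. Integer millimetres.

translate([0, 0, 726]) cube([1669, 593, 36]);
translate([14, 14, 0]) cube([44, 44, 726]);
translate([1611, 14, 0]) cube([44, 44, 726]);
translate([14, 535, 0]) cube([44, 44, 726]);
translate([1611, 535, 0]) cube([44, 44, 726]);
translate([631, 262, 762]) {
  cube([39, 69, 2008]);
  translate([368, 0, 0]) cube([39, 69, 2008]);
  translate([39, 0, 217]) cube([329, 69, 37]);
  translate([39, 0, 491]) cube([329, 69, 37]);
  translate([39, 0, 765]) cube([329, 69, 37]);
  translate([39, 0, 1039]) cube([329, 69, 37]);
  translate([39, 0, 1313]) cube([329, 69, 37]);
  translate([39, 0, 1587]) cube([329, 69, 37]);
  translate([39, 0, 1861]) cube([329, 69, 37]);
}
translate([0, -223, 0]) {
  cube([91, 193, 2151]);
  translate([955, 0, 0]) cube([91, 193, 2151]);
  translate([0, 0, 2151]) cube([1046, 193, 80]);
}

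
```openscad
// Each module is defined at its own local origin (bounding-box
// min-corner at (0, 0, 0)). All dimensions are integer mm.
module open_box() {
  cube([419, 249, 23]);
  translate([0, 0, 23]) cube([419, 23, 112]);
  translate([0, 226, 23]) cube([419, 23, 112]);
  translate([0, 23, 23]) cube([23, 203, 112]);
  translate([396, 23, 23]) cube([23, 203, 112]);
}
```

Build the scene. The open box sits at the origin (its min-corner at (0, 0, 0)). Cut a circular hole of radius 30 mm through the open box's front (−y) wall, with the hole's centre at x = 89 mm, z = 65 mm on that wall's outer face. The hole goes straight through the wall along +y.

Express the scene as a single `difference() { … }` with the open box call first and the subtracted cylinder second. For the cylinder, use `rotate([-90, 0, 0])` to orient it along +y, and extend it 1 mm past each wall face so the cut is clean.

difference() {
  open_box();
  translate([89, -1, 65]) rotate([-90, 0, 0]) cylinder(h = 25, r = 30);
}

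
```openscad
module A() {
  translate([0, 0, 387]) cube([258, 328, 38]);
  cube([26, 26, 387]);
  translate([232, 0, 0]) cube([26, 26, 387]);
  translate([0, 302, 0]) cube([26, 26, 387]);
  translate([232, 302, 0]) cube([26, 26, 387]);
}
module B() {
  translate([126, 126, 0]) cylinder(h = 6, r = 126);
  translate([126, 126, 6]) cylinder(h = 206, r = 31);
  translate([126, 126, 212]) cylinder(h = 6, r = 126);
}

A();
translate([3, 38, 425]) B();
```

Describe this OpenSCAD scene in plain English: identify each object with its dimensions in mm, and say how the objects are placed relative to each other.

A is a four-legged stool. The seat is a 258×328×38 mm slab whose top surface is at z = 425 mm; four square legs, each 26×26 mm in cross-section, run from the floor (z = 0) to the underside of the seat, each flush with a corner of the seat.

B is a spool: two coaxial disc flanges of radius 126 mm and thickness 6 mm, joined by a core cylinder of radius 31 mm and height 206 mm. The lower flange rests on z = 0 and the three cylinders share a vertical axis.

The spool is on top of the stool, centred.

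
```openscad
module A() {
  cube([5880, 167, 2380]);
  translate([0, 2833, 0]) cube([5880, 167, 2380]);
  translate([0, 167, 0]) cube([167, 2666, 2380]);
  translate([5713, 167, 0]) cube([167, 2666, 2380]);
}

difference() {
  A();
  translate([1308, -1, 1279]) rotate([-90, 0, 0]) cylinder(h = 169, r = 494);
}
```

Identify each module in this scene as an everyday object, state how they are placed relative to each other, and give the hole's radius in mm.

A is a house frame. The house frame has a circular hole through its front wall. The hole's radius is 494 mm.

The subtracted cylinder has r = 494 mm.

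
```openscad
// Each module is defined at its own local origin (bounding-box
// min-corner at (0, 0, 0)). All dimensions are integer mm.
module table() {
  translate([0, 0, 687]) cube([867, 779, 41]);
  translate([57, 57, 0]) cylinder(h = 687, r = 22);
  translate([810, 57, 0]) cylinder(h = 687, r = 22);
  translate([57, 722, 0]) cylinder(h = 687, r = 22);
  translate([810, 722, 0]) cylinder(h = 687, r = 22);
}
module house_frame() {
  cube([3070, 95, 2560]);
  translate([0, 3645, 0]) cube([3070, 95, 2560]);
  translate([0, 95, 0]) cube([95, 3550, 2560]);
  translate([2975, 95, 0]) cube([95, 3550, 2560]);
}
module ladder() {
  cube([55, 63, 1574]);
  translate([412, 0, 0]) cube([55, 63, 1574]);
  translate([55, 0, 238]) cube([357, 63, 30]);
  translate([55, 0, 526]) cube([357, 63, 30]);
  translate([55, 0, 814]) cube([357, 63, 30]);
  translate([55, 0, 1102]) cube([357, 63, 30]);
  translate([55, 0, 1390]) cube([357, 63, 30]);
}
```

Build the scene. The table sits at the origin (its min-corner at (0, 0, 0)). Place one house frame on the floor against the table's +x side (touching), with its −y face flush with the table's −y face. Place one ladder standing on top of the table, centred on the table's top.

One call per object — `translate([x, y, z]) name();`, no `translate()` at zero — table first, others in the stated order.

table();
translate([867, 0, 0]) house_frame();
translate([200, 358, 728]) ladder();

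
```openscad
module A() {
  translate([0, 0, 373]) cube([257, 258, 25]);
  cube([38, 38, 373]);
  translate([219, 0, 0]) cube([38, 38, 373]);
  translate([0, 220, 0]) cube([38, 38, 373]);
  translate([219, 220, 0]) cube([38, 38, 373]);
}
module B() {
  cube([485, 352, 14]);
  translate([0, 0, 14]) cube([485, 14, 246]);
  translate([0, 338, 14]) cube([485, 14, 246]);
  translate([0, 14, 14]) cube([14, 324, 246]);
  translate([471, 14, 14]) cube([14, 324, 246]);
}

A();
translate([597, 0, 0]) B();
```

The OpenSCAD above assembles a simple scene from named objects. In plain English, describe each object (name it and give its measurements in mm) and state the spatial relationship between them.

A is a four-legged stool. The seat is a 257×258×25 mm slab whose top surface is at z = 398 mm; four square legs, each 38×38 mm in cross-section, run from the floor (z = 0) to the underside of the seat, each flush with a corner of the seat.

B is an open-topped rectangular box: outside dimensions 485×352×260 mm, with a uniform wall and base thickness of 14 mm. The base is a full 485×352 slab on the floor; four walls sit on top of the base. The front and back walls (the −y and +y sides) span the full width; the two side walls fit between them.

The open box is on the floor beside the stool on its +x side.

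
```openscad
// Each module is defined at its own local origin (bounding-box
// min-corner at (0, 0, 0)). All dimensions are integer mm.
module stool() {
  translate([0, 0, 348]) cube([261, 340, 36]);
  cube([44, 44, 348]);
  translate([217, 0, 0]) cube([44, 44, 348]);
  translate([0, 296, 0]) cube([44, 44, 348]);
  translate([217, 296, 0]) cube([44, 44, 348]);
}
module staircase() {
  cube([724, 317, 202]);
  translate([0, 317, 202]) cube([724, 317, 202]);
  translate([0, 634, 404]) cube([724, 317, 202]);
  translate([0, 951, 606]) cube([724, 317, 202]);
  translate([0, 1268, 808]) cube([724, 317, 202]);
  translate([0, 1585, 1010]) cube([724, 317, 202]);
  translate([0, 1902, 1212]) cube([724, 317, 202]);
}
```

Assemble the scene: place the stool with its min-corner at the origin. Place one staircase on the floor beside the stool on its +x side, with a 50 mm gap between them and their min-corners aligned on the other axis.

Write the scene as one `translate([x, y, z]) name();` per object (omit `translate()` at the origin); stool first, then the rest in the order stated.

stool();
translate([311, 0, 0]) staircase();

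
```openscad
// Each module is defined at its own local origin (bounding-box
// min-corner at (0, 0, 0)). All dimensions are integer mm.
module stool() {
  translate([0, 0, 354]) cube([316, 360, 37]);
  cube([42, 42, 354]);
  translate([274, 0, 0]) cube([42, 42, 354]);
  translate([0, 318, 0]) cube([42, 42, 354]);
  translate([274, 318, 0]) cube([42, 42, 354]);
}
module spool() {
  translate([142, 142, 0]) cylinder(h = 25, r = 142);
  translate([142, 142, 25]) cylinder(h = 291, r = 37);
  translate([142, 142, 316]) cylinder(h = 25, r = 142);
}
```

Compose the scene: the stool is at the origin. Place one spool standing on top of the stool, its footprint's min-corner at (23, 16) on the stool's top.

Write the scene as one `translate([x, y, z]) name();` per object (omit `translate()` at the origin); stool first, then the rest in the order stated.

stool();
translate([23, 16, 391]) spool();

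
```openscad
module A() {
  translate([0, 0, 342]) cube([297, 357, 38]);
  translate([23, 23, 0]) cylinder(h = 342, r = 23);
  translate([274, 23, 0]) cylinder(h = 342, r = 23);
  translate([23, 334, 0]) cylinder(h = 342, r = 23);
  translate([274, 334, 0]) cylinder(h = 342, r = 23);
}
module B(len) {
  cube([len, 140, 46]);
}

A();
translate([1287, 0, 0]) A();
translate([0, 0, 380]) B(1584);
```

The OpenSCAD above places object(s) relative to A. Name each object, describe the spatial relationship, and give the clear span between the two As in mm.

A is a stool. B is a beam. A beam spans the tops of two stools. The clear span between the two stools is 990 mm.

Second stool starts at x = 1287; first ends at x = 297; clear span = 1287 − 297 = 990 mm.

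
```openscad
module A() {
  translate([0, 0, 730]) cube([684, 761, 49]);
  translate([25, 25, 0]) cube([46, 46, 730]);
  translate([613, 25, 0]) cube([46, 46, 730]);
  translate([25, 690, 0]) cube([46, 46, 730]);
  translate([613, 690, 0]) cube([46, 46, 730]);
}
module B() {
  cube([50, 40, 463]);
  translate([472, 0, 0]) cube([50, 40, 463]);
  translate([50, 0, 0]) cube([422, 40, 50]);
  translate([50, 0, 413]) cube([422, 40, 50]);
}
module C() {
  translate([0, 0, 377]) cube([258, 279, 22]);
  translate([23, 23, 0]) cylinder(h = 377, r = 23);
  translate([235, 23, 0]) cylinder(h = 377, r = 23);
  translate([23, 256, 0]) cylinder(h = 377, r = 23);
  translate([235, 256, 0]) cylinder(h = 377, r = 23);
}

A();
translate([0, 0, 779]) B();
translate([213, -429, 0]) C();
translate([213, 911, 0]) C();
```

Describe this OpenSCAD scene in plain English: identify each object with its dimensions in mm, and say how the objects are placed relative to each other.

A is a table: top 684 mm (x) × 761 mm (y), 49 mm thick, upper face at z = 779 mm, on four 46×46 mm square legs, each inset 25 mm from the nearest pair of top edges, running from z = 0 to the bottom of the top.

B is a picture frame with a 422×363 mm rectangular opening (x by z) and a uniform 50 mm border on every side. Frame depth is 40 mm along y. It is built from two vertical stiles running the full outside height and two horizontal rails spanning the gap between the stiles.

C is a simple wooden stool: a rectangular seat 258 mm (x) by 279 mm (y), 22 mm thick, top face at z = 399 mm, on four round legs, each 46 mm in diameter. The legs rest on z = 0, each leg's axis is inset half a diameter from the nearest pair of seat edges (so the leg's bounding box is flush with the corner).

The picture frame is on top of the table. Two stools sit around the table at the −y, +y sides.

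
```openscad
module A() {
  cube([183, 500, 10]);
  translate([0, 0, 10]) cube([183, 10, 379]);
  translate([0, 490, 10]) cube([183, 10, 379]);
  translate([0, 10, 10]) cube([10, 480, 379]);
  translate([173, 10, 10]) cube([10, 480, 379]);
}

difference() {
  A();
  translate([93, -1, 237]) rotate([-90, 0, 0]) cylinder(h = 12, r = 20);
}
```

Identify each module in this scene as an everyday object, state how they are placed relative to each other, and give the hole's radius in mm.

The subtracted cylinder has r = 20 mm.

A is an open box. The open box has a circular hole through its front wall. The hole's radius is 20 mm.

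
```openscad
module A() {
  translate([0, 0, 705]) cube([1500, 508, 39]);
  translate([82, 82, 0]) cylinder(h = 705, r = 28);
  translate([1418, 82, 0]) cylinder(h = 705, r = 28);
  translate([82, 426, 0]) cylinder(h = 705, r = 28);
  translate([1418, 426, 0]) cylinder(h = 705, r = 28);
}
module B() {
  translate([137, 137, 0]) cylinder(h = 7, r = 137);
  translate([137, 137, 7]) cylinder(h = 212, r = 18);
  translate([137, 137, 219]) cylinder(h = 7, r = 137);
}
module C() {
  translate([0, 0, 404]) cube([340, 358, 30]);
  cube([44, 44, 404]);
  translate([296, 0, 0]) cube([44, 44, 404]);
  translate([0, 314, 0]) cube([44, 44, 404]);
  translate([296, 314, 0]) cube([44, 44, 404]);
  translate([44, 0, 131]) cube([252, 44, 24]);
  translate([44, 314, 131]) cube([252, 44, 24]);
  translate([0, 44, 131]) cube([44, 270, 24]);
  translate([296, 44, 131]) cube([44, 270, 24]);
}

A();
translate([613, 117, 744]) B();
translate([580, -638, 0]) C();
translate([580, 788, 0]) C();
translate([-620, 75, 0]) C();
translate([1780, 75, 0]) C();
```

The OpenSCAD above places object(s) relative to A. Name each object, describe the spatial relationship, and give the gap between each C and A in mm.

Each stool's nearest face is 280 mm from the table's bounding box.

A is a table. B is a spool. C is a stool. The spool is on top of the table, centred. Four stools sit around the table at the −y, +y, −x, +x sides. The gap between each stool and the table is 280 mm.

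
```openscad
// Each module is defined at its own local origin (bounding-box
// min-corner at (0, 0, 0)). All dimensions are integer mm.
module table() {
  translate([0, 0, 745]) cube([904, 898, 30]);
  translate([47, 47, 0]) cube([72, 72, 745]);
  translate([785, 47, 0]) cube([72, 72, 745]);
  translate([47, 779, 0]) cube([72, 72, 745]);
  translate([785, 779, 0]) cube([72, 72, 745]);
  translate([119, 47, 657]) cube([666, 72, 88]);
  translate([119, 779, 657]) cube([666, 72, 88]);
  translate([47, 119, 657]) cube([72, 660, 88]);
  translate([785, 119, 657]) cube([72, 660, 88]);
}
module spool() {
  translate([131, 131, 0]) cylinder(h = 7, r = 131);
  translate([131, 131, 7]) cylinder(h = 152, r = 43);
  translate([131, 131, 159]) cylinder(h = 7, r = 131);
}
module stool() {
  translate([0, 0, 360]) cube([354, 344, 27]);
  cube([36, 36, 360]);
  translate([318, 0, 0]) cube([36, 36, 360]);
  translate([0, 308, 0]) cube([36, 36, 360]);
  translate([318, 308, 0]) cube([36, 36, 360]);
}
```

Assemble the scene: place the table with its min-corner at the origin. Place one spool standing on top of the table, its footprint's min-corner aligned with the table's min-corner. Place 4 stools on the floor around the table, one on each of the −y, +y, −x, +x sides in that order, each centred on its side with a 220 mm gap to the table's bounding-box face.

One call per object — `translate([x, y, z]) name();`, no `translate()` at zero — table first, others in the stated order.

table();
translate([0, 0, 775]) spool();
translate([275, -564, 0]) stool();
translate([275, 1118, 0]) stool();
translate([-574, 277, 0]) stool();
translate([1124, 277, 0]) stool();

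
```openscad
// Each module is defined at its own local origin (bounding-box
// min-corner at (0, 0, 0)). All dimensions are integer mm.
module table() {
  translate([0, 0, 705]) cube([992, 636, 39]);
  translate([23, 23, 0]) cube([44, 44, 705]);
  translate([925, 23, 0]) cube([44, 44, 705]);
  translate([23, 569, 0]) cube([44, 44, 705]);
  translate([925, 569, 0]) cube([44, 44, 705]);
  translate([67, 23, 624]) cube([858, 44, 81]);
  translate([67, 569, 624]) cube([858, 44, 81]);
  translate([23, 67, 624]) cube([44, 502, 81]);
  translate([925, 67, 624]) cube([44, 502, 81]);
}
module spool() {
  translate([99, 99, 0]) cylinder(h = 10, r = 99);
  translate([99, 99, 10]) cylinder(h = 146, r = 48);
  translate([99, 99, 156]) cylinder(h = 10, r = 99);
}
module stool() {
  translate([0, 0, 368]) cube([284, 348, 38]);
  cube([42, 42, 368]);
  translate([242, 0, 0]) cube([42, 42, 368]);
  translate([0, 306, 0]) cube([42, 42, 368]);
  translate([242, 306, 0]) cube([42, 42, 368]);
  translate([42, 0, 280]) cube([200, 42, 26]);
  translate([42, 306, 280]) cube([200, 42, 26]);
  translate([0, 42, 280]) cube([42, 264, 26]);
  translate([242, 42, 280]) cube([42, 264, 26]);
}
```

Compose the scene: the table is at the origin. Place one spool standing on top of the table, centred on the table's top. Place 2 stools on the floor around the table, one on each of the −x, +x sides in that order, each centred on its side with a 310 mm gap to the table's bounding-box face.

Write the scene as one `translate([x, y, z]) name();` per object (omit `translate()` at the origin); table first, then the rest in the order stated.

table();
translate([397, 219, 744]) spool();
translate([-594, 144, 0]) stool();
translate([1302, 144, 0]) stool();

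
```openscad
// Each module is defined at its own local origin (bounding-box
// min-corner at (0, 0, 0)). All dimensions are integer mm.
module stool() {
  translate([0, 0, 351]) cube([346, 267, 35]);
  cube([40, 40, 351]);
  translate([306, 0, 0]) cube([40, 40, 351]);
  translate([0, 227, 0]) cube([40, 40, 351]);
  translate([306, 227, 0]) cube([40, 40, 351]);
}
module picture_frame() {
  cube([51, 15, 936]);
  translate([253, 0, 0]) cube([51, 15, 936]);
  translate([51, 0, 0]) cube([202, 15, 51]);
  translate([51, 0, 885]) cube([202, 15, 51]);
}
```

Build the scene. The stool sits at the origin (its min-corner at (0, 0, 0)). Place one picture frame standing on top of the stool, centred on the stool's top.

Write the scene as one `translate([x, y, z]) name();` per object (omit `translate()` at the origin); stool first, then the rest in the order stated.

stool();
translate([21, 126, 386]) picture_frame();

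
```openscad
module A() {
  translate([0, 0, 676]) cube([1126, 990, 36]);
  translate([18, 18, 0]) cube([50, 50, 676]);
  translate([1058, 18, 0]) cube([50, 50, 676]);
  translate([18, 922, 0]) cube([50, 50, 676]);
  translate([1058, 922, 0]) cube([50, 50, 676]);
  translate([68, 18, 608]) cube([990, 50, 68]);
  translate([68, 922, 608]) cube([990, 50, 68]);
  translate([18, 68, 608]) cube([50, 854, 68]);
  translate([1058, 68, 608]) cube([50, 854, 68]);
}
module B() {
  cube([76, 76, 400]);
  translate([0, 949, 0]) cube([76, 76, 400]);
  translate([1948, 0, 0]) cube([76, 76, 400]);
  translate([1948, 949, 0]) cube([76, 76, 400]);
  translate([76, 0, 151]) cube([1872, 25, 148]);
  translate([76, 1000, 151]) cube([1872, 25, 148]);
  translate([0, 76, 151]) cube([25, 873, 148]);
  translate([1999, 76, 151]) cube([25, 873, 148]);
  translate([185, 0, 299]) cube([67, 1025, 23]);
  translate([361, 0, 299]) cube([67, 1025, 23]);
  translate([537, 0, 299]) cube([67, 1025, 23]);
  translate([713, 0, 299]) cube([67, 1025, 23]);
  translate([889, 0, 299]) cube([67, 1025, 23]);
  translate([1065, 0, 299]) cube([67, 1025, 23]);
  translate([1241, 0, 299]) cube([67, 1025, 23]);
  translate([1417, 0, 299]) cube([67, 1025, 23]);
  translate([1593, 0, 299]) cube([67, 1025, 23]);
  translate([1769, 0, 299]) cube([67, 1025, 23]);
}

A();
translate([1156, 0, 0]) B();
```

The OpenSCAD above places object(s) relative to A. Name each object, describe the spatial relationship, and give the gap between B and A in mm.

The bed frame's nearest face is 30 mm from the table's +x face.

A is a table. B is a bed frame. The bed frame is on the floor beside the table on its +x side. The gap between the bed frame and the table is 30 mm.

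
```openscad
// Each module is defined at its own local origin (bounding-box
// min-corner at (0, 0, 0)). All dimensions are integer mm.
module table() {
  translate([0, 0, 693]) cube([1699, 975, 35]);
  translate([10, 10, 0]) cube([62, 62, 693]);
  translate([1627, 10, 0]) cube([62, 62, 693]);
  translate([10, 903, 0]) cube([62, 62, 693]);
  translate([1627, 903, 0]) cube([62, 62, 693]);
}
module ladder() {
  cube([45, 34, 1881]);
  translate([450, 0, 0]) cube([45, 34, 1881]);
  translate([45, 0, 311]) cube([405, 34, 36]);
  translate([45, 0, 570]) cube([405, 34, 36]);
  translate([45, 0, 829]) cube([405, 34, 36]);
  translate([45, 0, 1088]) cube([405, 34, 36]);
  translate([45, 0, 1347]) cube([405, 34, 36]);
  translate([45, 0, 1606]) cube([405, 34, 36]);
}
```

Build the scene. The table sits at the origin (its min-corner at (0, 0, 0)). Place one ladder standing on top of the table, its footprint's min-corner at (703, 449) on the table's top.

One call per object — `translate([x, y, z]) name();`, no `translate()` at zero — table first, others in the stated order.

table();
translate([703, 449, 728]) ladder();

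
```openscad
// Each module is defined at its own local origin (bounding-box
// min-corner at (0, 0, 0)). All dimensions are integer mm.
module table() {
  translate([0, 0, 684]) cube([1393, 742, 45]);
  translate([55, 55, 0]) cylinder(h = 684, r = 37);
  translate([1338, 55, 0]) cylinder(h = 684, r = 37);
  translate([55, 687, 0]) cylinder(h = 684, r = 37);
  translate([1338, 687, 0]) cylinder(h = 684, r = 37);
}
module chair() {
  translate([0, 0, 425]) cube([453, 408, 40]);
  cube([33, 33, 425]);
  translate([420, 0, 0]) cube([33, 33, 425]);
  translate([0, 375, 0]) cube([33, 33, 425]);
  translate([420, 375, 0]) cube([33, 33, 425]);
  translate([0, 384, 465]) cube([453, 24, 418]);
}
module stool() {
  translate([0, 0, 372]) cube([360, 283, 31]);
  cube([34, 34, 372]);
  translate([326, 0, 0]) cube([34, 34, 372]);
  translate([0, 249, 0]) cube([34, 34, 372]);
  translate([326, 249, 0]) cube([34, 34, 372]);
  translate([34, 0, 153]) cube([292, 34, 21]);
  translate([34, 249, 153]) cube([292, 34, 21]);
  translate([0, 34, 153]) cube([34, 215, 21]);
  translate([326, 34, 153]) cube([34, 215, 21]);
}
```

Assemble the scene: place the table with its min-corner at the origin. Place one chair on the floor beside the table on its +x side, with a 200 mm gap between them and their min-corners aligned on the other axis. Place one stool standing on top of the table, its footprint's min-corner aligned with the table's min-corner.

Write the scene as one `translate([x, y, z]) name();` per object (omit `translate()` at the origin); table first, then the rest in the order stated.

table();
translate([1593, 0, 0]) chair();
translate([0, 0, 729]) stool();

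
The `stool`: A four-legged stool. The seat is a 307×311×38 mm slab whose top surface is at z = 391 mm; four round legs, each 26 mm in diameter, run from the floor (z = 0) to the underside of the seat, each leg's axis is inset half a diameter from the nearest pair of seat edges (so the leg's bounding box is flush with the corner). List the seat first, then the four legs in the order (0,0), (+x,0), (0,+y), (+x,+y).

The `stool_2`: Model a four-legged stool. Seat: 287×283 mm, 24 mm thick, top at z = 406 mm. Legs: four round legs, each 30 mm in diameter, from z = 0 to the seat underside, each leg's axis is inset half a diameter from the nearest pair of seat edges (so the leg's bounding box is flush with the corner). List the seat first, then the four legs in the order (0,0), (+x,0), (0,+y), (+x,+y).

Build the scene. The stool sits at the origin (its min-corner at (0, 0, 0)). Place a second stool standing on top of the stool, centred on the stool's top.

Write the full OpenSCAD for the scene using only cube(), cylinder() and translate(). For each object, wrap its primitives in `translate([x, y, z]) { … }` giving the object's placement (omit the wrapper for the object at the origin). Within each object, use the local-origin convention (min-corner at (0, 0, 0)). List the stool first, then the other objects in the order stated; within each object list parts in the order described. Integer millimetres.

translate([0, 0, 353]) cube([307, 311, 38]);
translate([13, 13, 0]) cylinder(h = 353, r = 13);
translate([294, 13, 0]) cylinder(h = 353, r = 13);
translate([13, 298, 0]) cylinder(h = 353, r = 13);
translate([294, 298, 0]) cylinder(h = 353, r = 13);
translate([10, 14, 391]) {
  translate([0, 0, 382]) cube([287, 283, 24]);
  translate([15, 15, 0]) cylinder(h = 382, r = 15);
  translate([272, 15, 0]) cylinder(h = 382, r = 15);
  translate([15, 268, 0]) cylinder(h = 382, r = 15);
  translate([272, 268, 0]) cylinder(h = 382, r = 15);
}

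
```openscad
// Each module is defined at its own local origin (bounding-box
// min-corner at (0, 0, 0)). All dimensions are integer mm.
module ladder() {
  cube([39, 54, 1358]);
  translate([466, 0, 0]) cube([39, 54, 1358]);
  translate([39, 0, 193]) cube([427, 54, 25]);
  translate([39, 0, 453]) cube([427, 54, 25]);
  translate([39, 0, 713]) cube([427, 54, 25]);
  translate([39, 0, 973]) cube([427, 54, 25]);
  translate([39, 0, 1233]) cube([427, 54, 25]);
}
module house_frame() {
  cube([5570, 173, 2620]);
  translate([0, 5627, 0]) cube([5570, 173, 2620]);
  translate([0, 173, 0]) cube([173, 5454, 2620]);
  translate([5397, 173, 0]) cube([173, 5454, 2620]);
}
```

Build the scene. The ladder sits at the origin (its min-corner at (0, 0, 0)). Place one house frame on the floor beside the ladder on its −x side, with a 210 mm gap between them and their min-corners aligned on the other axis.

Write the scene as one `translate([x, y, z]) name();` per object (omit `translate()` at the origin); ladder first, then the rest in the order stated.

ladder();
translate([-5780, 0, 0]) house_frame();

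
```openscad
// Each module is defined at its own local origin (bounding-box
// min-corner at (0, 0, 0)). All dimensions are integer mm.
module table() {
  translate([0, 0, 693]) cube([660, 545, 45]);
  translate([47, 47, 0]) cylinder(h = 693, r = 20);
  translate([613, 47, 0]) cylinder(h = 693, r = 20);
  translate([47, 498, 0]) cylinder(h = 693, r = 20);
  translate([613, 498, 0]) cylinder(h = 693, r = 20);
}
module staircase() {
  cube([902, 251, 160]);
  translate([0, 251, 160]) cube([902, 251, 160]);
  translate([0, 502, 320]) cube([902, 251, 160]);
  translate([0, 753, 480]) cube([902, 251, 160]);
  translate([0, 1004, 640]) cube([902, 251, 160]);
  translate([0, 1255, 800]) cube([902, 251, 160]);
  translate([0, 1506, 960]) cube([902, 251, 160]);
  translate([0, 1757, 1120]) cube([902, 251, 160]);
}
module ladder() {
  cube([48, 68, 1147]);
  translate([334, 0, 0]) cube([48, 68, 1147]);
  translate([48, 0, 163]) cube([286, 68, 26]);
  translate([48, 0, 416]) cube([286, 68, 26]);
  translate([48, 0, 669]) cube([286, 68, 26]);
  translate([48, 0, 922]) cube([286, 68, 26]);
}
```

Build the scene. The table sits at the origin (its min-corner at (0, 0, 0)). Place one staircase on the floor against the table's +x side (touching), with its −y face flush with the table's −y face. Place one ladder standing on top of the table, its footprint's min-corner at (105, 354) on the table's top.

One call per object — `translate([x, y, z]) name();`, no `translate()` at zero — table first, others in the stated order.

table();
translate([660, 0, 0]) staircase();
translate([105, 354, 738]) ladder();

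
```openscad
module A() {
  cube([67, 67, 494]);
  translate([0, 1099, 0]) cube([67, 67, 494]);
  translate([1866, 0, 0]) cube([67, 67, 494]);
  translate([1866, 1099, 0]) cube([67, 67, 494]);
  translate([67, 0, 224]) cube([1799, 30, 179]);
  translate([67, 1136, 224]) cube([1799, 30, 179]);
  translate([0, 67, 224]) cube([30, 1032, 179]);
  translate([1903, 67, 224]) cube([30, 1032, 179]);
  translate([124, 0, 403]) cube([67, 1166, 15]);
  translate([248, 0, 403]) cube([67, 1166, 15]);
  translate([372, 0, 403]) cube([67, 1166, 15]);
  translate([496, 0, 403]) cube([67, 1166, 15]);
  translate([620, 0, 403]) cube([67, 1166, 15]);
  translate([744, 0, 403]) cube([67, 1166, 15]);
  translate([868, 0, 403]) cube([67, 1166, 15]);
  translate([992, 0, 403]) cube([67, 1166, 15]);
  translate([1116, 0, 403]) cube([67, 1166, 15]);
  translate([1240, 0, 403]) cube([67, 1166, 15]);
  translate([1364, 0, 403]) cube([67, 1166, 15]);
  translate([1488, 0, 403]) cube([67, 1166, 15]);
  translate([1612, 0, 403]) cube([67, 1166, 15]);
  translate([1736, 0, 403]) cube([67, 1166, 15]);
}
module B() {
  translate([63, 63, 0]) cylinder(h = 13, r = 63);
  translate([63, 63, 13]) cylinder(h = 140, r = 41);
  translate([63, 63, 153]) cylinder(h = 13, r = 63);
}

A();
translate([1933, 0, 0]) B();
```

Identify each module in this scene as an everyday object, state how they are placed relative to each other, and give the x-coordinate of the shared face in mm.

A is a bed frame. B is a spool. The spool is against the bed frame's +x side, with their −y faces flush. The x-coordinate of the shared face is 1933 mm.

The bed frame's +x face and the spool's −x face are both at x = 1933 mm.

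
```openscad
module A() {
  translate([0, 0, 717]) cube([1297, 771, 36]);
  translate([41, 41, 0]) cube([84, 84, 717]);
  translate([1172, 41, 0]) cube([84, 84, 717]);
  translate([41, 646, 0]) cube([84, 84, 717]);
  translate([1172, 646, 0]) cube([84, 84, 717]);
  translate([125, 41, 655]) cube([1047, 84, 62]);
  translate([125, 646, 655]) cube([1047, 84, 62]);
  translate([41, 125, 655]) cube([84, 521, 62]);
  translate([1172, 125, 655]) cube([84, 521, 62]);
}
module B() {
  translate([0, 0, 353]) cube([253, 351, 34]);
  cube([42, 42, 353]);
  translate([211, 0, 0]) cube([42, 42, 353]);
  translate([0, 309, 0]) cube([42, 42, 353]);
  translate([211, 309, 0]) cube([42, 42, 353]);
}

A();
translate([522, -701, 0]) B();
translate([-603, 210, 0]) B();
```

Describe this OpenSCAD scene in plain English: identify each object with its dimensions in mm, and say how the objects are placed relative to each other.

A is a rectangular dining table. The top is 1297×771×36 mm with its upper surface at z = 753 mm. It stands on four 84×84 mm square legs, each inset 41 mm from the nearest pair of top edges, running from the floor to the underside of the top. Four apron rails, 84 mm thick and 62 mm tall, run between adjacent legs with their top edges flush with the underside of the top and their outer faces flush with the legs' outer faces.

B is a four-legged stool. The seat is 253×351 mm, 34 mm thick, top at z = 387 mm. It stands on four square legs, each 42×42 mm in cross-section, from z = 0 to the seat underside, each flush with a corner of the seat.

Two stools sit around the table at the −y, −x sides.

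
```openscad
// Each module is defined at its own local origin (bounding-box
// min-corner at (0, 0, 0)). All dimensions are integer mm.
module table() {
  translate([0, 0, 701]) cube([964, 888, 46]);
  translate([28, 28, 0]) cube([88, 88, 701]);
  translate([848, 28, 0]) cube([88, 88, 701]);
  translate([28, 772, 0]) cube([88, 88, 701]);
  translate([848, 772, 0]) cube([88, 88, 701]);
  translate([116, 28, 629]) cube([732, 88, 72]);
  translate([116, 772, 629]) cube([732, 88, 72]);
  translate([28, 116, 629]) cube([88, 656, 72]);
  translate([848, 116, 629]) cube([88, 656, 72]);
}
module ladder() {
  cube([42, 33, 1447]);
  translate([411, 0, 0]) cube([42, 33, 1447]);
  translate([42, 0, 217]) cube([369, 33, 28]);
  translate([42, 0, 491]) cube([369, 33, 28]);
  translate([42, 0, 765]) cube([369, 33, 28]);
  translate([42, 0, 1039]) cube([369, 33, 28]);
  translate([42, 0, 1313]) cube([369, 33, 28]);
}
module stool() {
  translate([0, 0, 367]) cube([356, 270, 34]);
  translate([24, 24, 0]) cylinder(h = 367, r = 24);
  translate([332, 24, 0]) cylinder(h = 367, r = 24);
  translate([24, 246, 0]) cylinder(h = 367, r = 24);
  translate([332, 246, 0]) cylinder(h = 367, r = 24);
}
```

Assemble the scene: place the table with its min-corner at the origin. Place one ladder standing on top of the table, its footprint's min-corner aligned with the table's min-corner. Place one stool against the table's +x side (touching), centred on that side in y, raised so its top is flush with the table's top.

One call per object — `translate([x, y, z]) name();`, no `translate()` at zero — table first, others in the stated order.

table();
translate([0, 0, 747]) ladder();
translate([964, 309, 346]) stool();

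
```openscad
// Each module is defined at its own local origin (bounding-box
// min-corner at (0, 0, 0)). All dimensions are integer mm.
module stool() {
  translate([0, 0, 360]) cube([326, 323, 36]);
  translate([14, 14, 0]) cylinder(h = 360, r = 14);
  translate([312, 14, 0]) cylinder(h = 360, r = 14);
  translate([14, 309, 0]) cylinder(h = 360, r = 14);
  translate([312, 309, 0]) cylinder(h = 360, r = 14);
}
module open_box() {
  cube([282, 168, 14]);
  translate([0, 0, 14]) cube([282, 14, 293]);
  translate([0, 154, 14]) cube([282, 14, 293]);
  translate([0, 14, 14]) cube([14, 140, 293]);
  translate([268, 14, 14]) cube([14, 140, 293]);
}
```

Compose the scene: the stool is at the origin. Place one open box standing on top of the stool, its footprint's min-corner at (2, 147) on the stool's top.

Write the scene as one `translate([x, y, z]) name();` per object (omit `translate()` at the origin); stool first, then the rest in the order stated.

stool();
translate([2, 147, 396]) open_box();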